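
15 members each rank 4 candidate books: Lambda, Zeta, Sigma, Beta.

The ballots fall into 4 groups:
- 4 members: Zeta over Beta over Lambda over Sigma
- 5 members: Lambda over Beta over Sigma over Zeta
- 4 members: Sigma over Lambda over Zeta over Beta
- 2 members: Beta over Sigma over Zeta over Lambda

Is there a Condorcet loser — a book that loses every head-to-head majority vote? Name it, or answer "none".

none

Head-to-head results (15 members):
Lambda–Zeta: Lambda 9–6.
Lambda vs Sigma: Lambda wins 9–6.
Lambda vs Beta: Lambda wins 9–6.
Zeta–Sigma: Sigma 11–4.
Zeta vs Beta: Zeta, 8–7.
Sigma–Beta: Beta 11–4.
No book is winless: Lambda beats Zeta; Zeta beats Beta; Sigma beats Zeta; Beta beats Sigma. There is no Condorcet loser.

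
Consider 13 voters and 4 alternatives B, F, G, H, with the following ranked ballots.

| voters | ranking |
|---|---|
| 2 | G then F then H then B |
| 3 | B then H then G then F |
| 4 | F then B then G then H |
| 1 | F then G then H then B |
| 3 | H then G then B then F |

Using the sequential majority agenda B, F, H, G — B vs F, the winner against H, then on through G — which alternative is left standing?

Round 1: B vs F — 6–7, F advances.
Round 2: F vs H — 7–6, F advances.
Round 3: F vs G — 5–8, G advances.
The agenda winner is G.

G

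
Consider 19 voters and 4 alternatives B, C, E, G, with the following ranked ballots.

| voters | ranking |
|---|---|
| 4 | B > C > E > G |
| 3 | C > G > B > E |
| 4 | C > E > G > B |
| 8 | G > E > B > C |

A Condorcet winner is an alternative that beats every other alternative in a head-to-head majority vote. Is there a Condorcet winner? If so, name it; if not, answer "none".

Check each pair by majority over 19 ballots:
B vs C: B, 12–7.
B vs E: E, 12–7.
B–G: G 15–4.
C vs E: C wins 11–8.
C vs G: C, 11–8.
E vs G: G wins 11–8.
No alternative is unbeaten: B loses to E; C loses to B; E loses to C; G loses to C. In particular B → C → E → B is a majority cycle — no Condorcet winner exists.

none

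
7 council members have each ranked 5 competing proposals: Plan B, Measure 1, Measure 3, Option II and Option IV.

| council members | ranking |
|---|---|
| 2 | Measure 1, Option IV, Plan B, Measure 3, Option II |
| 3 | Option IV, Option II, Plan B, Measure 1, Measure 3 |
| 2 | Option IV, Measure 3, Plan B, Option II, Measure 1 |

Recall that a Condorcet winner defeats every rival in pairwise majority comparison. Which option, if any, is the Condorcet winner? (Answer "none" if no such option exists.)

Option IV

Check each pair by majority over 7 ballots:
Plan B vs Measure 1: Plan B, 5–2.
Plan B vs Measure 3: Plan B preferred on 2+3 = 5 ballots; Plan B wins 5–2.
Plan B vs Option II: Plan B, 4–3.
Plan B vs Option IV: Option IV wins 7–0.
Measure 1–Measure 3: Measure 1 5–2.
Measure 1 vs Option II: 2 for Measure 1, 5 for Option II — Option II by 5–2.
Measure 1 vs Option IV: Option IV wins 5–2.
Measure 3 vs Option II: Measure 3, 4–3.
Measure 3 vs Option IV: Option IV, 7–0.
Option II vs Option IV: 0 for Option II, 7 for Option IV — Option IV by 7–0.
Option IV defeats every rival head-to-head and is the Condorcet winner.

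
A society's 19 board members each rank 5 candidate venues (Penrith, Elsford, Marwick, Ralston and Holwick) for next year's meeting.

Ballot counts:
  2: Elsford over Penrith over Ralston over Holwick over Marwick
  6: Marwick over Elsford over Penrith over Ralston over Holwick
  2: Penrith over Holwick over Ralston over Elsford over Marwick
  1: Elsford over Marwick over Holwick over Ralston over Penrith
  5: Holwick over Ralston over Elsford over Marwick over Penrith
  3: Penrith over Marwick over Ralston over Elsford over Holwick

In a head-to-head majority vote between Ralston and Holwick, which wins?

Ballots ranking Ralston above Holwick: 2 + 6 + 3 = 11.
Ballots ranking Holwick above Ralston: 19 − 11 = 8.
Ralston wins the head-to-head 11–8.

Ralston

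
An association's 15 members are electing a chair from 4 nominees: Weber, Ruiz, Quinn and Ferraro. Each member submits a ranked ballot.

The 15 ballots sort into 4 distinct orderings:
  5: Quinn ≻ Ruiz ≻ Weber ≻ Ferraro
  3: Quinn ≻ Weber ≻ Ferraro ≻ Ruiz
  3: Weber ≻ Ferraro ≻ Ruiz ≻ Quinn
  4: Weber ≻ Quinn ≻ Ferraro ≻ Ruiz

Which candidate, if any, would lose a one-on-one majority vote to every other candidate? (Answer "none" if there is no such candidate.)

Pairwise majorities:
Weber vs Ruiz: Weber, 10–5.
Weber vs Quinn: 7 to 8, Quinn.
Weber vs Ferraro: Weber, 15–0.
Ruiz vs Quinn: Quinn wins 12–3.
Ruiz vs Ferraro: Ferraro, 10–5.
Quinn vs Ferraro: Quinn, 12–3.
Ruiz loses to every other candidate — it is the Condorcet loser.

Ruiz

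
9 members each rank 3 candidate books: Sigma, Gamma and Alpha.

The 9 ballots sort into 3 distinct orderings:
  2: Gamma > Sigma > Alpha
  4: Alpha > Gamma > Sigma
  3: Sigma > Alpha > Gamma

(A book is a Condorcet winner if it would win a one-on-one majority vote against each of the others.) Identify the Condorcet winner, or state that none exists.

Head-to-head results (9 members):
Sigma vs Gamma: Gamma wins 6–3.
Sigma vs Alpha: Sigma is ranked higher on 2+3 = 5 ballots, Alpha on 4. Sigma wins 5–4.
Gamma–Alpha: Alpha 7–2.
No book is unbeaten: Sigma loses to Gamma; Gamma loses to Alpha; Alpha loses to Sigma. In particular Sigma beats Alpha beats Gamma beats Sigma is a majority cycle — no Condorcet winner exists.

none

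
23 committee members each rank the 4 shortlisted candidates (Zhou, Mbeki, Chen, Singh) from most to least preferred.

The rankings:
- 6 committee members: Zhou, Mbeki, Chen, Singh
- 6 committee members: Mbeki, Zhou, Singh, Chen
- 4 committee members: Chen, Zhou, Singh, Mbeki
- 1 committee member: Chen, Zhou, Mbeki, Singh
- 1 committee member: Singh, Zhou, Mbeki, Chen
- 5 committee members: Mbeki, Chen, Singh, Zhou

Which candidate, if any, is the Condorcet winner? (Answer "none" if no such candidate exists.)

Zhou

Pairwise majorities:
Zhou vs Mbeki: Zhou is ranked higher on 6+4+1+1 = 12 ballots, Mbeki on 11. Zhou wins 12–11.
Zhou vs Chen: 6+6+1 = 13 for Zhou, 10 for Chen — Zhou by 13–10.
Zhou vs Singh: Zhou preferred on 6+6+4+1 = 17 ballots; Zhou wins 17–6.
Mbeki vs Chen: Mbeki is ranked higher on 6+6+1+5 = 18 ballots, Chen on 5. Mbeki wins 18–5.
Mbeki vs Singh: Mbeki is ranked higher on 6+6+1+5 = 18 ballots, Singh on 5. Mbeki wins 18–5.
Chen vs Singh: Chen preferred on 6+4+1+5 = 16 ballots; Chen wins 16–7.
Zhou wins every pairwise contest, so Zhou is the Condorcet winner.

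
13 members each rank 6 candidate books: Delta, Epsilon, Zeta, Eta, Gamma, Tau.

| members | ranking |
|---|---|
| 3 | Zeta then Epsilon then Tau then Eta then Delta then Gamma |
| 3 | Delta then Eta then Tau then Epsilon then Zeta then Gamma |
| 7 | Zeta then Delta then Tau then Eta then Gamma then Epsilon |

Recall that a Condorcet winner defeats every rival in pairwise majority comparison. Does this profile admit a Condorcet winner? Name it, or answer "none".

Zeta

Head-to-head results (13 members):
Delta vs Epsilon: Delta wins 10–3.
Delta–Zeta: Zeta 10–3.
Delta vs Eta: Delta wins 10–3.
Delta vs Gamma: Delta wins 13–0.
Delta vs Tau: Delta wins 10–3.
Epsilon–Zeta: Zeta 10–3.
Epsilon vs Eta: Eta wins 10–3.
Epsilon vs Gamma: Gamma, 7–6.
Epsilon vs Tau: Tau, 10–3.
Zeta vs Eta: Zeta wins 10–3.
Zeta vs Gamma: Zeta, 13–0.
Zeta vs Tau: Zeta, 10–3.
Eta vs Gamma: Eta, 13–0.
Eta vs Tau: Tau wins 10–3.
Gamma vs Tau: Tau wins 13–0.
Zeta beats each of Delta, Epsilon, Eta, Gamma, Tau — Zeta is the Condorcet winner.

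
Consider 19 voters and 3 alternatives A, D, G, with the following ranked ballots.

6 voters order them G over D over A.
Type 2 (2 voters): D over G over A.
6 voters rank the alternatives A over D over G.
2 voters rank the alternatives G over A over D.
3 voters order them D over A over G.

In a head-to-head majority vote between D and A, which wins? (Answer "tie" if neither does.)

D

Ballots ranking D above A: 6 + 2 + 3 = 11.
Ballots ranking A above D: 19 − 11 = 8.
D wins the head-to-head 11–8.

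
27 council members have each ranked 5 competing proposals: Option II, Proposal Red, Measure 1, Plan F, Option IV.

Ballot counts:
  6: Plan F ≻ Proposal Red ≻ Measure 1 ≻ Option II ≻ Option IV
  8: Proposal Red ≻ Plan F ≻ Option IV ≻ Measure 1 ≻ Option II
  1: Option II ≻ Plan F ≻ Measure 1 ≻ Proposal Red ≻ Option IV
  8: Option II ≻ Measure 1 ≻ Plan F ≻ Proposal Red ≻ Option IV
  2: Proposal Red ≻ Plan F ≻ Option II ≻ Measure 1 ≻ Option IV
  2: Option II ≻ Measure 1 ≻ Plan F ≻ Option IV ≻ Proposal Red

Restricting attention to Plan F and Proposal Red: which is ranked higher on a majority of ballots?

Plan F

Ballots ranking Plan F above Proposal Red: 6 + 1 + 8 + 2 = 17.
Ballots ranking Proposal Red above Plan F: 27 − 17 = 10.
Plan F wins the head-to-head 17–10.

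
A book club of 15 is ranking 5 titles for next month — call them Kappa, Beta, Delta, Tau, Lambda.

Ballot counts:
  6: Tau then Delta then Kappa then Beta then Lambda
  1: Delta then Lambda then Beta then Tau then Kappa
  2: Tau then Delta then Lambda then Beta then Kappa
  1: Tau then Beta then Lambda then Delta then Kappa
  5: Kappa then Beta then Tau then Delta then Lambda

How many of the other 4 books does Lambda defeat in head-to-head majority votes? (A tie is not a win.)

0

Lambda against each rival (15 members):
Lambda vs Kappa: Kappa wins 11–4.
Lambda–Beta: Beta 12–3.
Lambda vs Delta: Lambda preferred on 1 ballot; Delta wins 14–1.
Lambda vs Tau: 1 for Lambda, 14 for Tau — Tau by 14–1.
Lambda beats no one; loses to Kappa, Beta, Delta, Tau — 0 pairwise wins.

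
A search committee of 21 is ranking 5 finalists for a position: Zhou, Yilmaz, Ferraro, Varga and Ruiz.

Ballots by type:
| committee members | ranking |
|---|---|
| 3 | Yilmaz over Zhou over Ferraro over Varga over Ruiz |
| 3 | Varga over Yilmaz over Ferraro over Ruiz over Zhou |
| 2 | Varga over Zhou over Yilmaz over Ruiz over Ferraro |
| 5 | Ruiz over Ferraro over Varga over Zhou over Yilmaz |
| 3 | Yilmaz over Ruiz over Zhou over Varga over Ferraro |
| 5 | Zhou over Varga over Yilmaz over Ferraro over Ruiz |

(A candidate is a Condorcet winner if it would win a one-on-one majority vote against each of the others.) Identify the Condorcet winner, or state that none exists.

none

Check each pair by majority over 21 ballots:
Zhou vs Yilmaz: Zhou preferred on 2+5+5 = 12 ballots; Zhou wins 12–9.
Zhou vs Ferraro: 3+2+3+5 = 13 for Zhou, 8 for Ferraro — Zhou by 13–8.
Zhou vs Varga: Zhou is ranked higher on 3+3+5 = 11 ballots, Varga on 10. Zhou wins 11–10.
Zhou vs Ruiz: Zhou preferred on 3+2+5 = 10 ballots; Ruiz wins 11–10.
Yilmaz vs Ferraro: Yilmaz is ranked higher on 3+3+2+3+5 = 16 ballots, Ferraro on 5. Yilmaz wins 16–5.
Yilmaz vs Varga: 6 to 15, Varga.
Yilmaz vs Ruiz: 16 to 5, Yilmaz.
Ferraro vs Varga: Ferraro is ranked higher on 3+5 = 8 ballots, Varga on 13. Varga wins 13–8.
Ferraro vs Ruiz: Ferraro preferred on 3+3+5 = 11 ballots; Ferraro wins 11–10.
Varga vs Ruiz: 13 to 8, Varga.
No candidate is unbeaten: Zhou loses to Ruiz; Yilmaz loses to Zhou; Ferraro loses to Zhou; Varga loses to Zhou; Ruiz loses to Yilmaz. In particular Zhou → Yilmaz → Ruiz → Zhou is a majority cycle — no Condorcet winner exists.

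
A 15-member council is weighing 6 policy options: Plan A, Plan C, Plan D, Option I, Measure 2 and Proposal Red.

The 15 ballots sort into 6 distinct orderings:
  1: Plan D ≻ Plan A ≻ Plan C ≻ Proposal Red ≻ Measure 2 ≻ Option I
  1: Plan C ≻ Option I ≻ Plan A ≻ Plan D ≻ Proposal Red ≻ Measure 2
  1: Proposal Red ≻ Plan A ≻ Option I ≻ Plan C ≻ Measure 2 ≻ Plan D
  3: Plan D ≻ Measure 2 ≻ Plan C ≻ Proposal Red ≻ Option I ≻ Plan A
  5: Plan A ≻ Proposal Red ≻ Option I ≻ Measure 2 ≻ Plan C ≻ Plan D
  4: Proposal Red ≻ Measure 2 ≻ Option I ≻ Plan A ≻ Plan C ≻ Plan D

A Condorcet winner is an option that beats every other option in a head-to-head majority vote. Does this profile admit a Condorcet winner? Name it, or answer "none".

Check each pair by majority over 15 ballots:
Plan A vs Plan C: Plan A wins 11–4.
Plan A–Plan D: Plan A 11–4.
Plan A vs Option I: Option I, 8–7.
Plan A–Measure 2: Plan A 8–7.
Plan A vs Proposal Red: Proposal Red wins 8–7.
Plan C vs Plan D: Plan C wins 11–4.
Plan C vs Option I: Option I, 10–5.
Plan C vs Measure 2: Measure 2 wins 12–3.
Plan C vs Proposal Red: Proposal Red, 10–5.
Plan D–Option I: Option I 11–4.
Plan D vs Measure 2: Measure 2 wins 10–5.
Plan D–Proposal Red: Proposal Red 10–5.
Option I vs Measure 2: Measure 2 wins 8–7.
Option I vs Proposal Red: Proposal Red, 14–1.
Measure 2 vs Proposal Red: Proposal Red wins 12–3.
Proposal Red defeats every rival head-to-head and is the Condorcet winner.

Proposal Red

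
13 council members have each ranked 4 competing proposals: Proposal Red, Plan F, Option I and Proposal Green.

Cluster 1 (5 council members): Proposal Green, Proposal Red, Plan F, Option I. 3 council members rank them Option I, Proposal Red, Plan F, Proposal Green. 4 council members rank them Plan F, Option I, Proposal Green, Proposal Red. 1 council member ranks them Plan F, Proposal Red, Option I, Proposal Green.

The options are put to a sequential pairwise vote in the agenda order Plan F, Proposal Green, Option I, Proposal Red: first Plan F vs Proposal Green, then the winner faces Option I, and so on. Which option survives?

Round 1: Plan F vs Proposal Green — 8–5, Plan F advances.
Round 2: Plan F vs Option I — 10–3, Plan F advances.
Round 3: Plan F vs Proposal Red — 5–8, Proposal Red advances.
Proposal Red survives the agenda.

Proposal Red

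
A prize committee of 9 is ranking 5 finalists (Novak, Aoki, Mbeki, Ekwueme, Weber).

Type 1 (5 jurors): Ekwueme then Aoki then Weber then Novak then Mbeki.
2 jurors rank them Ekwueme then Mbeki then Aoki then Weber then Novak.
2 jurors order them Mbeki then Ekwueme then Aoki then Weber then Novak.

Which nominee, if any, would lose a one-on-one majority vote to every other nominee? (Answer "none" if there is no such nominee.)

Pairwise majorities:
Novak vs Aoki: Novak is ranked higher on 0 ballots, Aoki on 9. Aoki wins 9–0.
Novak vs Mbeki: Novak preferred on 5 ballots; Novak wins 5–4.
Novak vs Ekwueme: Ekwueme, 9–0.
Novak vs Weber: 0 for Novak, 9 for Weber — Weber by 9–0.
Aoki vs Mbeki: Aoki, 5–4.
Aoki vs Ekwueme: 0 for Aoki, 9 for Ekwueme — Ekwueme by 9–0.
Aoki–Weber: Aoki 9–0.
Mbeki–Ekwueme: Ekwueme 7–2.
Mbeki–Weber: Weber 5–4.
Ekwueme–Weber: Ekwueme 9–0.
Only Mbeki has no wins; Mbeki is the Condorcet loser.

Mbeki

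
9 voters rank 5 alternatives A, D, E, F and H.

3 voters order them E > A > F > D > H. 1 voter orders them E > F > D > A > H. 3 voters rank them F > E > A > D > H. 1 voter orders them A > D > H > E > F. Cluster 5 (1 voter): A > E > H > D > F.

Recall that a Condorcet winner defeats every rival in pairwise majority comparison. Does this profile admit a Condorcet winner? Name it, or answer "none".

Head-to-head results (9 voters):
A vs D: 3+3+1+1 = 8 for A, 1 for D — A by 8–1.
A vs E: A is ranked higher on 1+1 = 2 ballots, E on 7. E wins 7–2.
A vs F: A preferred on 3+1+1 = 5 ballots; A wins 5–4.
A vs H: A is ranked higher on 3+1+3+1+1 = 9 ballots, H on 0. A wins 9–0.
D vs E: 1 to 8, E.
D vs F: D preferred on 1+1 = 2 ballots; F wins 7–2.
D vs H: 3+1+3+1 = 8 for D, 1 for H — D by 8–1.
E vs F: E is ranked higher on 3+1+1+1 = 6 ballots, F on 3. E wins 6–3.
E vs H: 3+1+3+1 = 8 for E, 1 for H — E by 8–1.
F vs H: F preferred on 3+1+3 = 7 ballots; F wins 7–2.
E defeats every rival head-to-head and is the Condorcet winner.

E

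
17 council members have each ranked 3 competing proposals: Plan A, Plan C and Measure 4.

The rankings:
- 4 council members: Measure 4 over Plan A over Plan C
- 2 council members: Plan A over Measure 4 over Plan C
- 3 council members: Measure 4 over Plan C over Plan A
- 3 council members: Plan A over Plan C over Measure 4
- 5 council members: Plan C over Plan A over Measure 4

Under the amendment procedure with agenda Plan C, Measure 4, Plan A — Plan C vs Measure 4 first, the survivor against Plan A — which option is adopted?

Round 1: Plan C vs Measure 4 — 8–9, Measure 4 advances.
Round 2: Measure 4 vs Plan A — 7–10, Plan A advances.
The agenda winner is Plan A.

Plan A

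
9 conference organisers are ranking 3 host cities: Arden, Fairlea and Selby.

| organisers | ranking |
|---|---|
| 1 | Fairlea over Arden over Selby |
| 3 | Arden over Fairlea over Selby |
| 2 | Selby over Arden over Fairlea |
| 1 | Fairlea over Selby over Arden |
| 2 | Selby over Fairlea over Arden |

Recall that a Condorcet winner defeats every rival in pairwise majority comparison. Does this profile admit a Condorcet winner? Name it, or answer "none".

none

Head-to-head results (9 organisers):
Arden vs Fairlea: Arden preferred on 3+2 = 5 ballots; Arden wins 5–4.
Arden vs Selby: Arden is ranked higher on 1+3 = 4 ballots, Selby on 5. Selby wins 5–4.
Fairlea vs Selby: Fairlea wins 5–4.
Each city drops at least one matchup (Arden loses to Selby; Fairlea loses to Arden; Selby loses to Fairlea); the cycle Arden → Fairlea → Selby → Arden rules out a Condorcet winner.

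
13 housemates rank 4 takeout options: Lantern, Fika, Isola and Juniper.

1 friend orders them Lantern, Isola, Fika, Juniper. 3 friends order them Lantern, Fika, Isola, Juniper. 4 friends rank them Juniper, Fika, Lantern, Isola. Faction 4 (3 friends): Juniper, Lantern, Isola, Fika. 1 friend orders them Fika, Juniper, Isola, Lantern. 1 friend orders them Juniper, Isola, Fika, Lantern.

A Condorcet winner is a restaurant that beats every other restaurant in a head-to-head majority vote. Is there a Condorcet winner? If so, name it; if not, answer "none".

Pairwise majorities:
Lantern vs Fika: Lantern is ranked higher on 1+3+3 = 7 ballots, Fika on 6. Lantern wins 7–6.
Lantern vs Isola: Lantern preferred on 1+3+4+3 = 11 ballots; Lantern wins 11–2.
Lantern vs Juniper: 4 to 9, Juniper.
Fika vs Isola: 8 to 5, Fika.
Fika vs Juniper: Fika preferred on 1+3+1 = 5 ballots; Juniper wins 8–5.
Isola vs Juniper: Isola is ranked higher on 1+3 = 4 ballots, Juniper on 9. Juniper wins 9–4.
Juniper beats each of Lantern, Fika, Isola — Juniper is the Condorcet winner.

Juniper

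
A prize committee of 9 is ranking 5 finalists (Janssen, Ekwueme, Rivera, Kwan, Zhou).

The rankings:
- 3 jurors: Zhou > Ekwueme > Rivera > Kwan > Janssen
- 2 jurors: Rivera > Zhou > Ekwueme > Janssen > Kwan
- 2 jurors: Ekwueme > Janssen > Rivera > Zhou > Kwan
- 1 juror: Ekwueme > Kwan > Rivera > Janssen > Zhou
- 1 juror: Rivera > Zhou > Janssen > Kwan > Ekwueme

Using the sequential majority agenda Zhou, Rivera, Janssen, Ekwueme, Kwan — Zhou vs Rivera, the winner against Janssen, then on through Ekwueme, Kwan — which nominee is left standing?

Ekwueme

Round 1: Zhou vs Rivera — 3–6, Rivera advances.
Round 2: Rivera vs Janssen — 7–2, Rivera advances.
Round 3: Rivera vs Ekwueme — 3–6, Ekwueme advances.
Round 4: Ekwueme vs Kwan — 8–1, Ekwueme advances.
Ekwueme survives the agenda.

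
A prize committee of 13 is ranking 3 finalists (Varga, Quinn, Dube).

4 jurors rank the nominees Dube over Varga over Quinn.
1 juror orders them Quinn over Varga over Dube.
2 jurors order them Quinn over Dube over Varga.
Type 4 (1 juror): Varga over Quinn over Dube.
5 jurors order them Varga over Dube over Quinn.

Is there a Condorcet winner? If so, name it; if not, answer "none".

Head-to-head results (13 jurors):
Varga vs Quinn: 4+1+5 = 10 for Varga, 3 for Quinn — Varga by 10–3.
Varga vs Dube: Varga preferred on 1+1+5 = 7 ballots; Varga wins 7–6.
Quinn vs Dube: Quinn is ranked higher on 1+2+1 = 4 ballots, Dube on 9. Dube wins 9–4.
Varga beats each of Quinn, Dube — Varga is the Condorcet winner.

Varga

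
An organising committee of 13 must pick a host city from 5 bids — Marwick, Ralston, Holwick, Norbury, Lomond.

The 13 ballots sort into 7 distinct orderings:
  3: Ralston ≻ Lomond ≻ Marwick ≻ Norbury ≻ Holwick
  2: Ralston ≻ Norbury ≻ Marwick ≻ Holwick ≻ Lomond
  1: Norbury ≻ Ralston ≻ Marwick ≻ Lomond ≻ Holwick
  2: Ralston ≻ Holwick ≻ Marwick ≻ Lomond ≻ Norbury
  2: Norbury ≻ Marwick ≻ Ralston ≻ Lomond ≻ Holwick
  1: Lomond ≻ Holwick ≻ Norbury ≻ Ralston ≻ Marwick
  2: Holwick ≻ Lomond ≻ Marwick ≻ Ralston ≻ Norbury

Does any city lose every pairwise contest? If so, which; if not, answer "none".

Head-to-head results (13 organisers):
Marwick vs Ralston: 2+2 = 4 for Marwick, 9 for Ralston — Ralston by 9–4.
Marwick vs Holwick: Marwick, 8–5.
Marwick vs Norbury: Marwick, 7–6.
Marwick vs Lomond: Marwick is ranked higher on 2+1+2+2 = 7 ballots, Lomond on 6. Marwick wins 7–6.
Ralston vs Holwick: Ralston wins 10–3.
Ralston vs Norbury: Ralston preferred on 3+2+2+2 = 9 ballots; Ralston wins 9–4.
Ralston vs Lomond: Ralston is ranked higher on 3+2+1+2+2 = 10 ballots, Lomond on 3. Ralston wins 10–3.
Holwick vs Norbury: Norbury wins 8–5.
Holwick vs Lomond: 2+2+2 = 6 for Holwick, 7 for Lomond — Lomond by 7–6.
Norbury–Lomond: Lomond 8–5.
Holwick loses to every other city — it is the Condorcet loser.

Holwick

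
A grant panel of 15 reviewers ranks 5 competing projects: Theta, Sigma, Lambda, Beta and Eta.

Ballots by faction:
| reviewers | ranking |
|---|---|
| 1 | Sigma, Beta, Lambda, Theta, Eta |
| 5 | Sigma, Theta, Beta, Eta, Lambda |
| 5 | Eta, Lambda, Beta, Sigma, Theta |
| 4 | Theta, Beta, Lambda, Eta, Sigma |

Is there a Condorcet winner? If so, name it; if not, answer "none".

Check each pair by majority over 15 ballots:
Theta vs Sigma: Sigma, 11–4.
Theta vs Lambda: Theta wins 9–6.
Theta–Beta: Theta 9–6.
Theta vs Eta: Theta wins 10–5.
Sigma vs Lambda: Lambda wins 9–6.
Sigma–Beta: Beta 9–6.
Sigma–Eta: Eta 9–6.
Lambda vs Beta: Beta, 10–5.
Lambda vs Eta: Eta wins 10–5.
Beta vs Eta: Beta, 10–5.
Every project loses at least once (Theta loses to Sigma; Sigma loses to Lambda; Lambda loses to Theta; Beta loses to Theta; Eta loses to Theta). The majority relation contains the cycle Theta > Lambda > Sigma > Theta, so there is no Condorcet winner.

none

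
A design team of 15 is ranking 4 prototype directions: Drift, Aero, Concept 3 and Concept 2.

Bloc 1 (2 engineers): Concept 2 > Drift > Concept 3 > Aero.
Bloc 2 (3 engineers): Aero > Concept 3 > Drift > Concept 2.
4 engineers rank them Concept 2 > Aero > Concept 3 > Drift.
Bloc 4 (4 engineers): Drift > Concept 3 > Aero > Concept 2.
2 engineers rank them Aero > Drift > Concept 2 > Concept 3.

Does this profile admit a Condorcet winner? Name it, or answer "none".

Head-to-head results (15 engineers):
Drift vs Aero: Drift is ranked higher on 2+4 = 6 ballots, Aero on 9. Aero wins 9–6.
Drift vs Concept 3: Drift wins 8–7.
Drift–Concept 2: Drift 9–6.
Aero vs Concept 3: Aero wins 9–6.
Aero vs Concept 2: Aero preferred on 3+4+2 = 9 ballots; Aero wins 9–6.
Concept 3–Concept 2: Concept 2 8–7.
Aero wins every pairwise contest, so Aero is the Condorcet winner.

Aero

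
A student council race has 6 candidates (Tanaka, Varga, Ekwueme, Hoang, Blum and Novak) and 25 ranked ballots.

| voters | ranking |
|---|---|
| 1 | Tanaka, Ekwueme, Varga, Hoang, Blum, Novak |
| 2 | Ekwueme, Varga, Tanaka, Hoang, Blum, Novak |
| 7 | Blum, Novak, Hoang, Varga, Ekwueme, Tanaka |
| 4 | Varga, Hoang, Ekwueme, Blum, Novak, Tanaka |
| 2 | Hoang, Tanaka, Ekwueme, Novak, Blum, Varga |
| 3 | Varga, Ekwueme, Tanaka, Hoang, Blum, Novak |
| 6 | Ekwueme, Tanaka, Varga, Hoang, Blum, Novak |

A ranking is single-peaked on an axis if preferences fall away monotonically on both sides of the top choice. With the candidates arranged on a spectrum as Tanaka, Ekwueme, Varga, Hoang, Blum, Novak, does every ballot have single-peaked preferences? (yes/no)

Axis positions: Tanaka=1, Ekwueme=2, Varga=3, Hoang=4, Blum=5, Novak=6.
Faction 1 (peak Tanaka at position 1): ranking walks positions 1-2-3-4-5-6, expanding outward from the peak — single-peaked.
Faction 2 (peak Ekwueme at position 2): ranking walks positions 2-3-1-4-5-6, expanding outward from the peak — single-peaked.
Faction 3 (peak Blum at position 5): ranking walks positions 5-6-4-3-2-1, expanding outward from the peak — single-peaked.
Faction 4 (peak Varga at position 3): ranking walks positions 3-4-2-5-6-1, expanding outward from the peak — single-peaked.
Faction 5: ranking walks positions 4-1-2-6-5-3; Tanaka is ranked above Varga even though Varga lies between Tanaka and the peak Hoang on the axis — preferences dip and rise again. Not single-peaked.
Faction 6 (peak Varga at position 3): ranking walks positions 3-2-1-4-5-6, expanding outward from the peak — single-peaked.
Faction 7 (peak Ekwueme at position 2): ranking walks positions 2-1-3-4-5-6, expanding outward from the peak — single-peaked.
Faction 5 violates single-peakedness, so the profile is not single-peaked on this axis.

no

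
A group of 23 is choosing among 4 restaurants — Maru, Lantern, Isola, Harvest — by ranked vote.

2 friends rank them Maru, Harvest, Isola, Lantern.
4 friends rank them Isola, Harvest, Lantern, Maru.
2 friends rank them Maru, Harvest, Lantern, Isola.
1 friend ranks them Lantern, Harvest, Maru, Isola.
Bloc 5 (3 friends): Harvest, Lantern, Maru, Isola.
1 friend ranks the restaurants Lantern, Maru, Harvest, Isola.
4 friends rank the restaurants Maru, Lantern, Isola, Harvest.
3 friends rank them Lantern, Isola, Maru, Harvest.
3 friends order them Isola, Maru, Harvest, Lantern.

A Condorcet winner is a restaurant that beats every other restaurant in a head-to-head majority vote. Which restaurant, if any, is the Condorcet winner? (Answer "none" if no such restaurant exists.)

none

Head-to-head results (23 friends):
Maru vs Lantern: Lantern wins 12–11.
Maru vs Isola: Maru is ranked higher on 2+2+1+3+1+4 = 13 ballots, Isola on 10. Maru wins 13–10.
Maru vs Harvest: Maru, 15–8.
Lantern vs Isola: Lantern, 14–9.
Lantern–Harvest: Harvest 14–9.
Isola vs Harvest: Isola wins 14–9.
Every restaurant loses at least once (Maru loses to Lantern; Lantern loses to Harvest; Isola loses to Maru; Harvest loses to Maru). The majority relation contains the cycle Maru > Harvest > Lantern > Maru, so there is no Condorcet winner.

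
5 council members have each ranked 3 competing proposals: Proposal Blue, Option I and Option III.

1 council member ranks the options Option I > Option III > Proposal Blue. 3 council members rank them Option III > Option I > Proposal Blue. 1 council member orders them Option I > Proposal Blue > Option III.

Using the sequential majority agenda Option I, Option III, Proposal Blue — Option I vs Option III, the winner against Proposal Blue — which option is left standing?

Option III

Round 1: Option I vs Option III — 2–3, Option III advances.
Round 2: Option III vs Proposal Blue — 4–1, Option III advances.
Option III survives the agenda.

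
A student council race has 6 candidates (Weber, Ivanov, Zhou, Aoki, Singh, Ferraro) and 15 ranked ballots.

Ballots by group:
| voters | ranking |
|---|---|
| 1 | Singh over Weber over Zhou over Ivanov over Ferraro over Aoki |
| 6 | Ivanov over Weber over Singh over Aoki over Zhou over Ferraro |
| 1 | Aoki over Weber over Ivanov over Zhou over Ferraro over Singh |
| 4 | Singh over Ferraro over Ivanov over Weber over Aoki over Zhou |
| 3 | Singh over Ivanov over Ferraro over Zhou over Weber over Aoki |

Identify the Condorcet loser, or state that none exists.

Head-to-head results (15 voters):
Weber vs Ivanov: Weber preferred on 1+1 = 2 ballots; Ivanov wins 13–2.
Weber–Zhou: Weber 12–3.
Weber vs Aoki: 1+6+4+3 = 14 for Weber, 1 for Aoki — Weber by 14–1.
Weber vs Singh: Singh, 8–7.
Weber vs Ferraro: 1+6+1 = 8 for Weber, 7 for Ferraro — Weber by 8–7.
Ivanov vs Zhou: Ivanov wins 14–1.
Ivanov vs Aoki: Ivanov, 14–1.
Ivanov vs Singh: Ivanov is ranked higher on 6+1 = 7 ballots, Singh on 8. Singh wins 8–7.
Ivanov vs Ferraro: Ivanov, 11–4.
Zhou vs Aoki: Zhou preferred on 1+3 = 4 ballots; Aoki wins 11–4.
Zhou vs Singh: Zhou is ranked higher on 1 ballot, Singh on 14. Singh wins 14–1.
Zhou vs Ferraro: Zhou, 8–7.
Aoki vs Singh: Singh, 14–1.
Aoki–Ferraro: Ferraro 8–7.
Singh vs Ferraro: 14 to 1, Singh.
Each candidate has at least one pairwise win (Weber beats Zhou; Ivanov beats Weber; Zhou beats Ferraro; Aoki beats Zhou; Singh beats Weber; Ferraro beats Aoki) — no Condorcet loser.

none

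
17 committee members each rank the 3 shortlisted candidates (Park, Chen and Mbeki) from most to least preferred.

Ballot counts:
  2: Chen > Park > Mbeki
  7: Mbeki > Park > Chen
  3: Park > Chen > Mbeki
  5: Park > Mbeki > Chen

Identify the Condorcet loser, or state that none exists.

Chen

Pairwise majorities:
Park–Chen: Park 15–2.
Park vs Mbeki: Park is ranked higher on 2+3+5 = 10 ballots, Mbeki on 7. Park wins 10–7.
Chen vs Mbeki: 5 to 12, Mbeki.
Only Chen has no wins; Chen is the Condorcet loser.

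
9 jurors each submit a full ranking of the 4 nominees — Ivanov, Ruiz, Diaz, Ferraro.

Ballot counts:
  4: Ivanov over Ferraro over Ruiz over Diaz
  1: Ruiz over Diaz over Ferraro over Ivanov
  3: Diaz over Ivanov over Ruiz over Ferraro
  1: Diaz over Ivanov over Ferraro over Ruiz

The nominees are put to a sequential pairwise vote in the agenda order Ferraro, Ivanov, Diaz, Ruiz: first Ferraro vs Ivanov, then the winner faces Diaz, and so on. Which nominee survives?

Round 1: Ferraro vs Ivanov — 1–8, Ivanov advances.
Round 2: Ivanov vs Diaz — 4–5, Diaz advances.
Round 3: Diaz vs Ruiz — 4–5, Ruiz advances.
Ruiz survives the agenda.

Ruiz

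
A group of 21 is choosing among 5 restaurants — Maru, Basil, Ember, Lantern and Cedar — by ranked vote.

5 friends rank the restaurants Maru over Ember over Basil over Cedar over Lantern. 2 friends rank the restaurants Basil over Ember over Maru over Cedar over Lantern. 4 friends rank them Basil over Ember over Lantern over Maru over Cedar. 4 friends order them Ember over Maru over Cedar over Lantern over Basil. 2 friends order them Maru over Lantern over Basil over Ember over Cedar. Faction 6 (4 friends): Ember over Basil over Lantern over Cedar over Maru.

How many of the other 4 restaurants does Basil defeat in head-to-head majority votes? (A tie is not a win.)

Basil against each rival (21 friends):
Basil vs Maru: Maru wins 11–10.
Basil vs Ember: 2+4+2 = 8 for Basil, 13 for Ember — Ember by 13–8.
Basil vs Lantern: Basil wins 15–6.
Basil vs Cedar: Basil preferred on 5+2+4+2+4 = 17 ballots; Basil wins 17–4.
Basil beats Lantern, Cedar; loses to Maru, Ember — 2 pairwise wins.

2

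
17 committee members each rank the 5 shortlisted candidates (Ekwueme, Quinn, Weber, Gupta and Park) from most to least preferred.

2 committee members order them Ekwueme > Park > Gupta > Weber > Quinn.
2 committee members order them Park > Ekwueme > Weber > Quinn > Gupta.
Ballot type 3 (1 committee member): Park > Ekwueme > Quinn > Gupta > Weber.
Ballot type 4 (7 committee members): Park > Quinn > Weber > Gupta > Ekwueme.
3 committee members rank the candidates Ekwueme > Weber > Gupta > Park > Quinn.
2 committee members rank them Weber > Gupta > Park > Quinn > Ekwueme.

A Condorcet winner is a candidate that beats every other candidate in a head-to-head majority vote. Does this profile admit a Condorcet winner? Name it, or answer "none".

Pairwise majorities:
Ekwueme–Quinn: Quinn 9–8.
Ekwueme vs Weber: Weber, 9–8.
Ekwueme vs Gupta: Gupta, 9–8.
Ekwueme–Park: Park 12–5.
Quinn vs Weber: Quinn preferred on 1+7 = 8 ballots; Weber wins 9–8.
Quinn–Gupta: Quinn 10–7.
Quinn vs Park: Park, 17–0.
Weber vs Gupta: Weber is ranked higher on 2+7+3+2 = 14 ballots, Gupta on 3. Weber wins 14–3.
Weber vs Park: 3+2 = 5 for Weber, 12 for Park — Park by 12–5.
Gupta vs Park: 3+2 = 5 for Gupta, 12 for Park — Park by 12–5.
Park defeats every rival head-to-head and is the Condorcet winner.

Park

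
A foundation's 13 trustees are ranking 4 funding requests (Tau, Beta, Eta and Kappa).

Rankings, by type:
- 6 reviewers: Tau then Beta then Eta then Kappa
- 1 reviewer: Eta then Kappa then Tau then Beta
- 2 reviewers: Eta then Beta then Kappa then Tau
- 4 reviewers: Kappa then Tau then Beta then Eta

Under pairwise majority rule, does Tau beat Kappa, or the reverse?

Ballots ranking Tau above Kappa: 6.
Ballots ranking Kappa above Tau: 13 − 6 = 7.
Kappa wins the head-to-head 7–6.

Kappa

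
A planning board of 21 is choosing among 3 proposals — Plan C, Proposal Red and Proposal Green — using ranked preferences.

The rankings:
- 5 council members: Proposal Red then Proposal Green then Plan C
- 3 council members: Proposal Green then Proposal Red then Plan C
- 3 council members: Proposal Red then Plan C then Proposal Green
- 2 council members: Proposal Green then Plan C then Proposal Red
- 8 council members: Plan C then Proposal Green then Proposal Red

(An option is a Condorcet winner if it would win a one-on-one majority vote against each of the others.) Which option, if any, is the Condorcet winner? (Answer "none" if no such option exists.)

none

Pairwise majorities:
Plan C vs Proposal Red: Plan C preferred on 2+8 = 10 ballots; Proposal Red wins 11–10.
Plan C vs Proposal Green: Plan C, 11–10.
Proposal Red vs Proposal Green: Proposal Red is ranked higher on 5+3 = 8 ballots, Proposal Green on 13. Proposal Green wins 13–8.
No option is unbeaten: Plan C loses to Proposal Red; Proposal Red loses to Proposal Green; Proposal Green loses to Plan C. In particular Plan C beats Proposal Green beats Proposal Red beats Plan C is a majority cycle — no Condorcet winner exists.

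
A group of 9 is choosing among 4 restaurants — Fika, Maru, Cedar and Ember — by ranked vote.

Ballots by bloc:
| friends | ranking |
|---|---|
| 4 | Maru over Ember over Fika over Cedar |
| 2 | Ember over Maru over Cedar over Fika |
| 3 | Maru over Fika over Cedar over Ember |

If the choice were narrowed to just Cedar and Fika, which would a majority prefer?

Fika

Ballots ranking Cedar above Fika: 2.
Ballots ranking Fika above Cedar: 9 − 2 = 7.
Fika wins the head-to-head 7–2.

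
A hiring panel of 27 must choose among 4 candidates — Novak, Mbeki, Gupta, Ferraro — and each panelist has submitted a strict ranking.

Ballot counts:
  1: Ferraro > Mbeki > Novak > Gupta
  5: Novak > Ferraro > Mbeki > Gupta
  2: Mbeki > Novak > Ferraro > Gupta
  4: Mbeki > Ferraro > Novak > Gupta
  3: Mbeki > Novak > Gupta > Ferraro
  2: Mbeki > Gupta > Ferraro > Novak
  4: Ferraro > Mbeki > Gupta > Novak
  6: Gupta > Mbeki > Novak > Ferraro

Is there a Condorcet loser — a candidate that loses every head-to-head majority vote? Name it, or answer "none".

Gupta

Pairwise majorities:
Novak vs Mbeki: Mbeki wins 22–5.
Novak vs Gupta: 15 to 12, Novak.
Novak vs Ferraro: 5+2+3+6 = 16 for Novak, 11 for Ferraro — Novak by 16–11.
Mbeki vs Gupta: Mbeki is ranked higher on 21 ballots, Gupta on 6. Mbeki wins 21–6.
Mbeki vs Ferraro: 2+4+3+2+6 = 17 for Mbeki, 10 for Ferraro — Mbeki by 17–10.
Gupta–Ferraro: Ferraro 16–11.
Gupta is beaten in every head-to-head and is the Condorcet loser.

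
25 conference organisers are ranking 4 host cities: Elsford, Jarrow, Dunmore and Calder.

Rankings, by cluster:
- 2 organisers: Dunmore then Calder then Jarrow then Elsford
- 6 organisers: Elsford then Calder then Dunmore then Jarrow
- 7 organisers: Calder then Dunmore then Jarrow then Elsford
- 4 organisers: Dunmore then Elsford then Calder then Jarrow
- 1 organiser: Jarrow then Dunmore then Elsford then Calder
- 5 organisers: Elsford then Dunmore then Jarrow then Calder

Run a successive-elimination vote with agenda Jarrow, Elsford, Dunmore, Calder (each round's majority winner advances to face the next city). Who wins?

Round 1: Jarrow vs Elsford — 10–15, Elsford advances.
Round 2: Elsford vs Dunmore — 11–14, Dunmore advances.
Round 3: Dunmore vs Calder — 12–13, Calder advances.
Calder survives the agenda.

Calder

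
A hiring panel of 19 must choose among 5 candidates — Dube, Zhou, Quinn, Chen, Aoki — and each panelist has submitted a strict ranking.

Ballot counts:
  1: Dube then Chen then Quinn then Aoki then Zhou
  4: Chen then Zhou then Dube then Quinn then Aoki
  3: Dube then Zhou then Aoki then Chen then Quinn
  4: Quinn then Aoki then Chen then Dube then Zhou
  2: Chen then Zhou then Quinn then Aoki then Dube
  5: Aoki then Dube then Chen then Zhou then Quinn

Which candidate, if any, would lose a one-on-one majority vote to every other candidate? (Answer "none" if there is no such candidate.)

none

Head-to-head results (19 committee members):
Dube–Zhou: Dube 13–6.
Dube vs Quinn: Dube is ranked higher on 1+4+3+5 = 13 ballots, Quinn on 6. Dube wins 13–6.
Dube vs Chen: Dube is ranked higher on 1+3+5 = 9 ballots, Chen on 10. Chen wins 10–9.
Dube–Aoki: Aoki 11–8.
Zhou vs Quinn: Zhou preferred on 4+3+2+5 = 14 ballots; Zhou wins 14–5.
Zhou vs Chen: Zhou is ranked higher on 3 ballots, Chen on 16. Chen wins 16–3.
Zhou vs Aoki: Aoki wins 10–9.
Quinn–Chen: Chen 15–4.
Quinn vs Aoki: 11 to 8, Quinn.
Chen vs Aoki: Aoki, 12–7.
No candidate is winless: Dube beats Zhou; Zhou beats Quinn; Quinn beats Aoki; Chen beats Dube; Aoki beats Dube. There is no Condorcet loser.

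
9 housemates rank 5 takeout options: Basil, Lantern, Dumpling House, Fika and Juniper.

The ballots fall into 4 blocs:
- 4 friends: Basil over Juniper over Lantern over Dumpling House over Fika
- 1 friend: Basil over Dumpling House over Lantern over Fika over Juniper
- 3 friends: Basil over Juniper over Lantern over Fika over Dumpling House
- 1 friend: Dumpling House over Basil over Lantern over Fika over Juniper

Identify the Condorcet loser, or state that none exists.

Fika

Pairwise majorities:
Basil vs Lantern: 4+1+3+1 = 9 for Basil, 0 for Lantern — Basil by 9–0.
Basil vs Dumpling House: Basil wins 8–1.
Basil vs Fika: Basil, 9–0.
Basil vs Juniper: 4+1+3+1 = 9 for Basil, 0 for Juniper — Basil by 9–0.
Lantern vs Dumpling House: Lantern wins 7–2.
Lantern vs Fika: 9 to 0, Lantern.
Lantern vs Juniper: Juniper wins 7–2.
Dumpling House vs Fika: Dumpling House wins 6–3.
Dumpling House vs Juniper: Juniper wins 7–2.
Fika–Juniper: Juniper 7–2.
Fika is beaten in every head-to-head and is the Condorcet loser.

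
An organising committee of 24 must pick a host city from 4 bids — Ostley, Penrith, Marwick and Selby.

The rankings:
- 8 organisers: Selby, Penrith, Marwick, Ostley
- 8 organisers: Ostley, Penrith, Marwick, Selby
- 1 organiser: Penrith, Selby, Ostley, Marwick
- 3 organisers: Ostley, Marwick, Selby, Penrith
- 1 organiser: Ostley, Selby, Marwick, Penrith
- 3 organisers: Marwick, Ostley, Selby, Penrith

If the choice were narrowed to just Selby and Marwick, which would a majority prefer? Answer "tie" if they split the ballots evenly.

Ballots ranking Selby above Marwick: 8 + 1 + 1 = 10.
Ballots ranking Marwick above Selby: 24 − 10 = 14.
Marwick wins the head-to-head 14–10.

Marwick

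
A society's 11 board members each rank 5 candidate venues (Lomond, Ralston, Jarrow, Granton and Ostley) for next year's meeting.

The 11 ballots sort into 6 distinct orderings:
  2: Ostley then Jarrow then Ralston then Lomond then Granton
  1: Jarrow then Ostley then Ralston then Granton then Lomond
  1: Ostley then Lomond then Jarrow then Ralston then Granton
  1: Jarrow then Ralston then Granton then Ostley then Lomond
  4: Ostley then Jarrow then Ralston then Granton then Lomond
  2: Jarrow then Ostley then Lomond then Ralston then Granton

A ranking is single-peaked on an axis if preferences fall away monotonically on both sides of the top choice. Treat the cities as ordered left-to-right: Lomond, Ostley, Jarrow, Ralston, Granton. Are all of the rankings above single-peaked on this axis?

Axis positions: Lomond=1, Ostley=2, Jarrow=3, Ralston=4, Granton=5.
Cluster 1 (peak Ostley at position 2): ranking walks positions 2-3-4-1-5, expanding outward from the peak — single-peaked.
Cluster 2 (peak Jarrow at position 3): ranking walks positions 3-2-4-5-1, expanding outward from the peak — single-peaked.
Cluster 3 (peak Ostley at position 2): ranking walks positions 2-1-3-4-5, expanding outward from the peak — single-peaked.
Cluster 4 (peak Jarrow at position 3): ranking walks positions 3-4-5-2-1, expanding outward from the peak — single-peaked.
Cluster 5 (peak Ostley at position 2): ranking walks positions 2-3-4-5-1, expanding outward from the peak — single-peaked.
Cluster 6 (peak Jarrow at position 3): ranking walks positions 3-2-1-4-5, expanding outward from the peak — single-peaked.
Every ranking is single-peaked on this axis.

yes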